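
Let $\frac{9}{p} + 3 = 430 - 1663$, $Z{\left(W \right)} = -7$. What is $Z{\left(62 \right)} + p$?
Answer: $- \frac{2887}{412} \approx -7.0073$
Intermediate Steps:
$p = - \frac{3}{412}$ ($p = \frac{9}{-3 + \left(430 - 1663\right)} = \frac{9}{-3 - 1233} = \frac{9}{-1236} = 9 \left(- \frac{1}{1236}\right) = - \frac{3}{412} \approx -0.0072816$)
$Z{\left(62 \right)} + p = -7 - \frac{3}{412} = - \frac{2887}{412}$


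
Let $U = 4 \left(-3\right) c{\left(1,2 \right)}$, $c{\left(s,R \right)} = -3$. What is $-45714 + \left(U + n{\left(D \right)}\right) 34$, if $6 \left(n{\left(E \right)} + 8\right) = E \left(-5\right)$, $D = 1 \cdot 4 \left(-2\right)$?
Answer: $- \frac{133606}{3} \approx -44535.0$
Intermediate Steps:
$D = -8$ ($D = 4 \left(-2\right) = -8$)
$n{\left(E \right)} = -8 - \frac{5 E}{6}$ ($n{\left(E \right)} = -8 + \frac{E \left(-5\right)}{6} = -8 + \frac{\left(-5\right) E}{6} = -8 - \frac{5 E}{6}$)
$U = 36$ ($U = 4 \left(-3\right) \left(-3\right) = \left(-12\right) \left(-3\right) = 36$)
$-45714 + \left(U + n{\left(D \right)}\right) 34 = -45714 + \left(36 - \frac{4}{3}\right) 34 = -45714 + \frac{104}{3} \cdot 34 = -45714 + \frac{3536}{3} = - \frac{133606}{3}$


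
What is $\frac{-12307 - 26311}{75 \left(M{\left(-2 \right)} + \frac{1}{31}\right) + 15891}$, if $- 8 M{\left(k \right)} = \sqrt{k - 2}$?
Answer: $- \frac{1048595480832}{431554997809} - \frac{3711189800 i}{1294664993427} \approx -2.4298 - 0.0028665 i$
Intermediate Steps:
$M{\left(k \right)} = - \frac{\sqrt{-2 + k}}{8}$ ($M{\left(k \right)} = - \frac{\sqrt{k - 2}}{8} = - \frac{\sqrt{-2 + k}}{8}$)
$\frac{-12307 - 26311}{75 \left(M{\left(-2 \right)} + \frac{1}{31}\right) + 15891} = \frac{-12307 - 26311}{75 \left(- \frac{\sqrt{-2 - 2}}{8} + \frac{1}{31}\right) + 15891} = - \frac{38618}{75 \left(- \frac{\sqrt{-4}}{8} + \frac{1}{31}\right) + 15891} = - \frac{38618}{75 \left(- \frac{2 i}{8} + \frac{1}{31}\right) + 15891} = - \frac{38618}{75 \left(- \frac{i}{4} + \frac{1}{31}\right) + 15891} = - \frac{38618}{75 \left(\frac{1}{31} - \frac{i}{4}\right) + 15891} = - \frac{38618}{\left(\frac{75}{31} - \frac{75 i}{4}\right) + 15891} = - \frac{38618}{\frac{492696}{31} - \frac{75 i}{4}} = - 38618 \frac{15376 \left(\frac{492696}{31} + \frac{75 i}{4}\right)}{3883994980281} = - \frac{593790368 \left(\frac{492696}{31} + \frac{75 i}{4}\right)}{3883994980281}$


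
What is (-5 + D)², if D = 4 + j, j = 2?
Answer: 1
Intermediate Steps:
D = 6 (D = 4 + 2 = 6)
(-5 + D)² = (-5 + 6)² = 1² = 1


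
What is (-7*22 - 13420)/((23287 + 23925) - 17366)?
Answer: -6787/14923 ≈ -0.45480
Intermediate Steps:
(-7*22 - 13420)/((23287 + 23925) - 17366) = (-154 - 13420)/(47212 - 17366) = -13574/29846 = -13574*1/29846 = -6787/14923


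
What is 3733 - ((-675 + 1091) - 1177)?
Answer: 4494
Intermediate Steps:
3733 - ((-675 + 1091) - 1177) = 3733 - (416 - 1177) = 3733 - 1*(-761) = 3733 + 761 = 4494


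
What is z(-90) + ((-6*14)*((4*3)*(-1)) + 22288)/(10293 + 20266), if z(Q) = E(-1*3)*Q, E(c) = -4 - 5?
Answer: 24776086/30559 ≈ 810.76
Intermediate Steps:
E(c) = -9
z(Q) = -9*Q
z(-90) + ((-6*14)*((4*3)*(-1)) + 22288)/(10293 + 20266) = -9*(-90) + ((-6*14)*((4*3)*(-1)) + 22288)/(10293 + 20266) = 810 + (-1008*(-1) + 22288)/30559 = 810 + (-84*(-12) + 22288)*(1/30559) = 810 + (1008 + 22288)*(1/30559) = 810 + 23296*(1/30559) = 810 + 23296/30559 = 24776086/30559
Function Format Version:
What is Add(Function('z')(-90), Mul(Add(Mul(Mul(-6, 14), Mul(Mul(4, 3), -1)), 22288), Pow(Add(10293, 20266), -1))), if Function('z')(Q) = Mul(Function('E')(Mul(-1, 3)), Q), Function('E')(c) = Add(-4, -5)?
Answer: Rational(24776086, 30559) ≈ 810.76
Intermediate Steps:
Function('E')(c) = -9
Function('z')(Q) = Mul(-9, Q)
Add(Function('z')(-90), Mul(Add(Mul(Mul(-6, 14), Mul(Mul(4, 3), -1)), 22288), Pow(Add(10293, 20266), -1))) = Add(Mul(-9, -90), Mul(Add(Mul(Mul(-6, 14), Mul(Mul(4, 3), -1)), 22288), Pow(Add(10293, 20266), -1))) = Add(810, Mul(Add(Mul(-84, Mul(12, -1)), 22288), Pow(30559, -1))) = Add(810, Mul(Add(Mul(-84, -12), 22288), Rational(1, 30559))) = Add(810, Mul(Add(1008, 22288), Rational(1, 30559))) = Add(810, Mul(23296, Rational(1, 30559))) = Add(810, Rational(23296, 30559)) = Rational(24776086, 30559)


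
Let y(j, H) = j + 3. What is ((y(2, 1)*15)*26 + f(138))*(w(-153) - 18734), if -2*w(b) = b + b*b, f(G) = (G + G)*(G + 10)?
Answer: -1299432876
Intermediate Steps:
f(G) = 2*G*(10 + G) (f(G) = (2*G)*(10 + G) = 2*G*(10 + G))
y(j, H) = 3 + j
w(b) = -b/2 - b**2/2 (w(b) = -(b + b*b)/2 = -(b + b**2)/2 = -b/2 - b**2/2)
((y(2, 1)*15)*26 + f(138))*(w(-153) - 18734) = (((3 + 2)*15)*26 + 2*138*(10 + 138))*(-1/2*(-153)*(1 - 153) - 18734) = ((5*15)*26 + 2*138*148)*(-1/2*(-153)*(-152) - 18734) = (75*26 + 40848)*(-11628 - 18734) = (1950 + 40848)*(-30362) = 42798*(-30362) = -1299432876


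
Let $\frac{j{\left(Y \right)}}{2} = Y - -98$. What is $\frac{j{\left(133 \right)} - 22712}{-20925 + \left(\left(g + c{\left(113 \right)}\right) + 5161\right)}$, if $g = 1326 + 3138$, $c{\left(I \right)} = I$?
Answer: $\frac{22250}{11187} \approx 1.9889$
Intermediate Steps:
$j{\left(Y \right)} = 196 + 2 Y$ ($j{\left(Y \right)} = 2 \left(Y - -98\right) = 2 \left(Y + 98\right) = 2 \left(98 + Y\right) = 196 + 2 Y$)
$g = 4464$
$\frac{j{\left(133 \right)} - 22712}{-20925 + \left(\left(g + c{\left(113 \right)}\right) + 5161\right)} = \frac{\left(196 + 2 \cdot 133\right) - 22712}{-20925 + \left(\left(4464 + 113\right) + 5161\right)} = \frac{\left(196 + 266\right) - 22712}{-20925 + \left(4577 + 5161\right)} = \frac{462 - 22712}{-20925 + 9738} = - \frac{22250}{-11187} = \left(-22250\right) \left(- \frac{1}{11187}\right) = \frac{22250}{11187}$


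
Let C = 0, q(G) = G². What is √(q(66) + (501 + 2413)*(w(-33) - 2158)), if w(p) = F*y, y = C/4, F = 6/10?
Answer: 2*I*√1571014 ≈ 2506.8*I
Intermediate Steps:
F = ⅗ (F = 6*(⅒) = ⅗ ≈ 0.60000)
y = 0 (y = 0/4 = 0*(¼) = 0)
w(p) = 0 (w(p) = (⅗)*0 = 0)
√(q(66) + (501 + 2413)*(w(-33) - 2158)) = √(66² + (501 + 2413)*(0 - 2158)) = √(4356 + 2914*(-2158)) = √(4356 - 6288412) = √(-6284056) = 2*I*√1571014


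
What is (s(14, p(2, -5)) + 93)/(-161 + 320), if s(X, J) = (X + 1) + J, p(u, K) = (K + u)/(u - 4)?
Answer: 73/106 ≈ 0.68868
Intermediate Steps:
p(u, K) = (K + u)/(-4 + u)
s(X, J) = 1 + J + X (s(X, J) = (1 + X) + J = 1 + J + X)
(s(14, p(2, -5)) + 93)/(-161 + 320) = ((1 + (-5 + 2)/(-4 + 2) + 14) + 93)/(-161 + 320) = ((1 - 3/(-2) + 14) + 93)/159 = ((1 - ½*(-3) + 14) + 93)*(1/159) = ((1 + 3/2 + 14) + 93)*(1/159) = (33/2 + 93)*(1/159) = (219/2)*(1/159) = 73/106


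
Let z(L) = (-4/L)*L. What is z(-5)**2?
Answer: 16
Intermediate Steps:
z(L) = -4
z(-5)**2 = (-4)**2 = 16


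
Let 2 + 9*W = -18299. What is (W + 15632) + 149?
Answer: 123728/9 ≈ 13748.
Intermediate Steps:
W = -18301/9 (W = -2/9 + (1/9)*(-18299) = -2/9 - 18299/9 = -18301/9 ≈ -2033.4)
(W + 15632) + 149 = (-18301/9 + 15632) + 149 = 122387/9 + 149 = 123728/9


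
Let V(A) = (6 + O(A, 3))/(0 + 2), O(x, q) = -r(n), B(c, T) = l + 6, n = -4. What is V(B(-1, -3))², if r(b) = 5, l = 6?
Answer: ¼ ≈ 0.25000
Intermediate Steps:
B(c, T) = 12 (B(c, T) = 6 + 6 = 12)
O(x, q) = -5 (O(x, q) = -1*5 = -5)
V(A) = ½ (V(A) = (6 - 5)/(0 + 2) = 1/2 = 1*(½) = ½)
V(B(-1, -3))² = (½)² = ¼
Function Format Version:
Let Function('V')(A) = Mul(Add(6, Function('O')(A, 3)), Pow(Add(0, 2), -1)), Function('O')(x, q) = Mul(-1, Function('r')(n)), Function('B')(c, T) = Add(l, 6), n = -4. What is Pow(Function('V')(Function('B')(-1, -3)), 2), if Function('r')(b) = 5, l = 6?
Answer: Rational(1, 4) ≈ 0.25000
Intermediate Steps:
Function('B')(c, T) = 12 (Function('B')(c, T) = Add(6, 6) = 12)
Function('O')(x, q) = -5 (Function('O')(x, q) = Mul(-1, 5) = -5)
Function('V')(A) = Rational(1, 2) (Function('V')(A) = Mul(Add(6, -5), Pow(Add(0, 2), -1)) = Mul(1, Pow(2, -1)) = Mul(1, Rational(1, 2)) = Rational(1, 2))
Pow(Function('V')(Function('B')(-1, -3)), 2) = Pow(Rational(1, 2), 2) = Rational(1, 4)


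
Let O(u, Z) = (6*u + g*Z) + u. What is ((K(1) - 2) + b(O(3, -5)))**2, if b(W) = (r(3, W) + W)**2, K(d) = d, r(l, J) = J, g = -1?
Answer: 7306209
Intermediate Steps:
O(u, Z) = -Z + 7*u (O(u, Z) = (6*u - Z) + u = (-Z + 6*u) + u = -Z + 7*u)
b(W) = 4*W**2 (b(W) = (W + W)**2 = (2*W)**2 = 4*W**2)
((K(1) - 2) + b(O(3, -5)))**2 = ((1 - 2) + 4*(-1*(-5) + 7*3)**2)**2 = (-1 + 4*(5 + 21)**2)**2 = (-1 + 4*26**2)**2 = (-1 + 4*676)**2 = (-1 + 2704)**2 = 2703**2 = 7306209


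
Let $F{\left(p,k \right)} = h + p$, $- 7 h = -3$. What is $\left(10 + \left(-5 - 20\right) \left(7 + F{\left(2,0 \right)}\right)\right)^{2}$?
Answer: $\frac{2496400}{49} \approx 50947.0$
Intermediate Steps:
$h = \frac{3}{7}$ ($h = \left(- \frac{1}{7}\right) \left(-3\right) = \frac{3}{7} \approx 0.42857$)
$F{\left(p,k \right)} = \frac{3}{7} + p$
$\left(10 + \left(-5 - 20\right) \left(7 + F{\left(2,0 \right)}\right)\right)^{2} = \left(10 + \left(-5 - 20\right) \left(7 + \left(\frac{3}{7} + 2\right)\right)\right)^{2} = \left(10 - 25 \left(7 + \frac{17}{7}\right)\right)^{2} = \left(10 - \frac{1650}{7}\right)^{2} = \left(- \frac{1580}{7}\right)^{2} = \frac{2496400}{49}$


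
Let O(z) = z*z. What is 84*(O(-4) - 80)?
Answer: -5376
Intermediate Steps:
O(z) = z**2
84*(O(-4) - 80) = 84*((-4)**2 - 80) = 84*(16 - 80) = 84*(-64) = -5376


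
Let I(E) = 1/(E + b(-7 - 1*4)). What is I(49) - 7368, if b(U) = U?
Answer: -279983/38 ≈ -7368.0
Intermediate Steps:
I(E) = 1/(-11 + E) (I(E) = 1/(E + (-7 - 1*4)) = 1/(E + (-7 - 4)) = 1/(E - 11) = 1/(-11 + E))
I(49) - 7368 = 1/(-11 + 49) - 7368 = 1/38 - 7368 = -279983/38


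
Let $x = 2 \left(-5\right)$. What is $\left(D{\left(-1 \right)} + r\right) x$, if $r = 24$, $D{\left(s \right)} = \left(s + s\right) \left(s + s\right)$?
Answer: $-280$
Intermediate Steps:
$D{\left(s \right)} = 4 s^{2}$ ($D{\left(s \right)} = 2 s 2 s = 4 s^{2}$)
$x = -10$
$\left(D{\left(-1 \right)} + r\right) x = \left(4 \left(-1\right)^{2} + 24\right) \left(-10\right) = \left(4 \cdot 1 + 24\right) \left(-10\right) = \left(4 + 24\right) \left(-10\right) = 28 \left(-10\right) = -280$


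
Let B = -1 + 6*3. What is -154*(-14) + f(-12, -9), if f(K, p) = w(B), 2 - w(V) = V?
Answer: 2141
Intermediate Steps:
B = 17 (B = -1 + 18 = 17)
w(V) = 2 - V
f(K, p) = -15 (f(K, p) = 2 - 1*17 = 2 - 17 = -15)
-154*(-14) + f(-12, -9) = -154*(-14) - 15 = 2156 - 15 = 2141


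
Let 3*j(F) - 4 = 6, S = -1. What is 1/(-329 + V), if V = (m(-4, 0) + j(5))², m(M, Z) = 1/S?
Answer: -9/2912 ≈ -0.0030907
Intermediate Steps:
j(F) = 10/3 (j(F) = 4/3 + (⅓)*6 = 4/3 + 2 = 10/3)
m(M, Z) = -1 (m(M, Z) = 1/(-1) = -1)
V = 49/9 (V = (-1 + 10/3)² = (7/3)² = 49/9 ≈ 5.4444)
1/(-329 + V) = 1/(-329 + 49/9) = 1/(-2912/9) = -9/2912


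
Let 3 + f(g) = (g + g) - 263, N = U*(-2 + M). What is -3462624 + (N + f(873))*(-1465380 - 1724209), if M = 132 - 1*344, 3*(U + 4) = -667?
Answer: -477638582266/3 ≈ -1.5921e+11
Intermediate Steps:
U = -679/3 (U = -4 + (⅓)*(-667) = -4 - 667/3 = -679/3 ≈ -226.33)
M = -212 (M = 132 - 344 = -212)
N = 145306/3 (N = -679*(-2 - 212)/3 = -679/3*(-214) = 145306/3 ≈ 48435.)
f(g) = -266 + 2*g (f(g) = -3 + ((g + g) - 263) = -3 + (2*g - 263) = -3 + (-263 + 2*g) = -266 + 2*g)
-3462624 + (N + f(873))*(-1465380 - 1724209) = -3462624 + (145306/3 + (-266 + 2*873))*(-1465380 - 1724209) = -3462624 + (145306/3 + (-266 + 1746))*(-3189589) = -3462624 + (145306/3 + 1480)*(-3189589) = -3462624 + (149746/3)*(-3189589) = -3462624 - 477628194394/3 = -477638582266/3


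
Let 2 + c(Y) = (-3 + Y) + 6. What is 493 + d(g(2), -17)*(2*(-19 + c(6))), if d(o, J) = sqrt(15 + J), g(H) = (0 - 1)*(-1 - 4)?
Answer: 493 - 24*I*sqrt(2) ≈ 493.0 - 33.941*I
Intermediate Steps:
c(Y) = 1 + Y (c(Y) = -2 + ((-3 + Y) + 6) = -2 + (3 + Y) = 1 + Y)
g(H) = 5 (g(H) = -1*(-5) = 5)
493 + d(g(2), -17)*(2*(-19 + c(6))) = 493 + sqrt(15 - 17)*(2*(-19 + (1 + 6))) = 493 + sqrt(-2)*(2*(-19 + 7)) = 493 + (I*sqrt(2))*(2*(-12)) = 493 + (I*sqrt(2))*(-24) = 493 - 24*I*sqrt(2)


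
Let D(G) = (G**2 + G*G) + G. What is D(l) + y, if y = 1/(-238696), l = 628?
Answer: 188425667615/238696 ≈ 7.8940e+5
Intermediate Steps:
D(G) = G + 2*G**2 (D(G) = (G**2 + G**2) + G = 2*G**2 + G = G + 2*G**2)
y = -1/238696 ≈ -4.1894e-6
D(l) + y = 628*(1 + 2*628) - 1/238696 = 628*(1 + 1256) - 1/238696 = 628*1257 - 1/238696 = 789396 - 1/238696 = 188425667615/238696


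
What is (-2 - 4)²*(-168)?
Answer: -6048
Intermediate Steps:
(-2 - 4)²*(-168) = (-6)²*(-168) = 36*(-168) = -6048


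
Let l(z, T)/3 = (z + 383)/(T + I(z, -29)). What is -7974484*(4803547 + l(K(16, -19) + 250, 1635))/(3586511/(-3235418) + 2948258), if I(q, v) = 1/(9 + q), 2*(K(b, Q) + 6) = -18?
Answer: -49442885368045510855006136/3805435730956362353 ≈ -1.2993e+7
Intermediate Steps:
K(b, Q) = -15 (K(b, Q) = -6 + (½)*(-18) = -6 - 9 = -15)
l(z, T) = 3*(383 + z)/(T + 1/(9 + z)) (l(z, T) = 3*((z + 383)/(T + 1/(9 + z))) = 3*((383 + z)/(T + 1/(9 + z))) = 3*(383 + z)/(T + 1/(9 + z)))
-7974484*(4803547 + l(K(16, -19) + 250, 1635))/(3586511/(-3235418) + 2948258) = -7974484*(4803547 + 3*(9 + (-15 + 250))*(383 + (-15 + 250))/(1 + 1635*(9 + (-15 + 250))))/(3586511/(-3235418) + 2948258) = -7974484*(4803547 + 3*(9 + 235)*(383 + 235)/(1 + 1635*(9 + 235)))/(3586511*(-1/3235418) + 2948258) = -7974484*(4803547 + 3*244*618/(1 + 1635*244))/(-3586511/3235418 + 2948258) = -(123935302955544184664/9538843415333 + 11671657758280965312/(9538843415333*(1 + 398940))) = -7974484/(9538843415333/(3235418*(4803547 + 3*244*618/398941))) = -7974484/(9538843415333/(3235418*(4803547 + 3*(1/398941)*244*618))) = -7974484/(9538843415333/(3235418*(4803547 + 452376/398941))) = -7974484/(9538843415333/(3235418*(1916332296103/398941))) = -7974484/((9538843415333/3235418)*(398941/1916332296103)) = -7974484/3805435730956362353/6200136004792976054 = -7974484*6200136004792976054/3805435730956362353 = -49442885368045510855006136/3805435730956362353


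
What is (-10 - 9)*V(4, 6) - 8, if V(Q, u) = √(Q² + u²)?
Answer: -8 - 38*√13 ≈ -145.01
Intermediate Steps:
(-10 - 9)*V(4, 6) - 8 = (-10 - 9)*√(4² + 6²) - 8 = -19*√(16 + 36) - 8 = -38*√13 - 8 = -8 - 38*√13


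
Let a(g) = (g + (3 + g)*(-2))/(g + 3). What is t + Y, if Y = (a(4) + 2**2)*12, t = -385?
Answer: -2479/7 ≈ -354.14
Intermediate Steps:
a(g) = (-6 - g)/(3 + g) (a(g) = (g + (-6 - 2*g))/(3 + g) = (-6 - g)/(3 + g))
Y = 216/7 (Y = ((-6 - 1*4)/(3 + 4) + 2**2)*12 = ((-6 - 4)/7 + 4)*12 = ((1/7)*(-10) + 4)*12 = (-10/7 + 4)*12 = (18/7)*12 = 216/7 ≈ 30.857)
t + Y = -385 + 216/7 = -2479/7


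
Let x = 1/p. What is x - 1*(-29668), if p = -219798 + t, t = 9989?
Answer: 6224613411/209809 ≈ 29668.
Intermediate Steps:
p = -209809 (p = -219798 + 9989 = -209809)
x = -1/209809 (x = 1/(-209809) = -1/209809 ≈ -4.7662e-6)
x - 1*(-29668) = -1/209809 - 1*(-29668) = -1/209809 + 29668 = 6224613411/209809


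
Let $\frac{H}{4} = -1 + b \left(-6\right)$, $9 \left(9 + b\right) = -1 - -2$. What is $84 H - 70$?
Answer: $17514$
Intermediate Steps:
$b = - \frac{80}{9}$ ($b = -9 + \frac{-1 - -2}{9} = -9 + \frac{-1 + 2}{9} = -9 + \frac{1}{9} \cdot 1 = -9 + \frac{1}{9} = - \frac{80}{9} \approx -8.8889$)
$H = \frac{628}{3}$ ($H = 4 \left(-1 - - \frac{160}{3}\right) = 4 \left(-1 + \frac{160}{3}\right) = 4 \cdot \frac{157}{3} = \frac{628}{3} \approx 209.33$)
$84 H - 70 = 84 \cdot \frac{628}{3} - 70 = 17584 - 70 = 17514$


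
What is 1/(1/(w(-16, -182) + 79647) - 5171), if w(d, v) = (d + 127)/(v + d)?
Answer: -5256665/27182214649 ≈ -0.00019339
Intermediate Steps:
w(d, v) = (127 + d)/(d + v)
1/(1/(w(-16, -182) + 79647) - 5171) = 1/(1/((127 - 16)/(-16 - 182) + 79647) - 5171) = 1/(1/(111/(-198) + 79647) - 5171) = 1/(1/(-1/198*111 + 79647) - 5171) = 1/(1/(-37/66 + 79647) - 5171) = 1/(1/(5256665/66) - 5171) = 1/(66/5256665 - 5171) = 1/(-27182214649/5256665) = -5256665/27182214649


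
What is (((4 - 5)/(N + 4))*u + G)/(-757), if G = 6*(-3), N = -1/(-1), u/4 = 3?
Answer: 102/3785 ≈ 0.026948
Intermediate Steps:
u = 12 (u = 4*3 = 12)
N = 1 (N = -1*(-1) = 1)
G = -18
(((4 - 5)/(N + 4))*u + G)/(-757) = (((4 - 5)/(1 + 4))*12 - 18)/(-757) = (-1/5*12 - 18)*(-1/757) = (-12/5 - 18)*(-1/757) = -102/5*(-1/757) = 102/3785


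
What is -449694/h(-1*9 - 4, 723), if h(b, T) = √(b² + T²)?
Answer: -224847*√522898/261449 ≈ -621.88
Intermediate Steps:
h(b, T) = √(T² + b²)
-449694/h(-1*9 - 4, 723) = -449694/√(723² + (-1*9 - 4)²) = -449694/√(522729 + (-9 - 4)²) = -449694/√(522729 + (-13)²) = -449694/√(522729 + 169) = -449694*√522898/522898 = -224847*√522898/261449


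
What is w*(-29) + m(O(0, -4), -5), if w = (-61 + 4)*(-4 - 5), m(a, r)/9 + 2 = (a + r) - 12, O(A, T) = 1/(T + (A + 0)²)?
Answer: -60201/4 ≈ -15050.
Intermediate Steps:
O(A, T) = 1/(T + A²)
m(a, r) = -126 + 9*a + 9*r (m(a, r) = -18 + 9*((a + r) - 12) = -18 + 9*(-12 + a + r) = -18 + (-108 + 9*a + 9*r) = -126 + 9*a + 9*r)
w = 513 (w = -57*(-9) = 513)
w*(-29) + m(O(0, -4), -5) = 513*(-29) + (-126 + 9/(-4 + 0²) + 9*(-5)) = -14877 + (-126 + 9/(-4 + 0) - 45) = -14877 + (-126 + 9/(-4) - 45) = -14877 + (-126 + 9*(-¼) - 45) = -14877 + (-126 - 9/4 - 45) = -14877 - 693/4 = -60201/4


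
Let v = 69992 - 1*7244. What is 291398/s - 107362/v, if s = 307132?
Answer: -131157715/172070703 ≈ -0.76223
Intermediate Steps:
v = 62748 (v = 69992 - 7244 = 62748)
291398/s - 107362/v = 291398/307132 - 107362/62748 = 291398*(1/307132) - 107362*1/62748 = 145699/153566 - 53681/31374 = -131157715/172070703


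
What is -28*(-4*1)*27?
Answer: 3024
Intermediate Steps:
-28*(-4*1)*27 = -(-112)*27 = -28*(-108) = 3024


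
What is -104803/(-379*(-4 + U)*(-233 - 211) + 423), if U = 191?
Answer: -104803/31468035 ≈ -0.0033305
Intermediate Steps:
-104803/(-379*(-4 + U)*(-233 - 211) + 423) = -104803/(-379*(-4 + 191)*(-233 - 211) + 423) = -104803/(-70873*(-444) + 423) = -104803/(-379*(-83028) + 423) = -104803/(31467612 + 423) = -104803/31468035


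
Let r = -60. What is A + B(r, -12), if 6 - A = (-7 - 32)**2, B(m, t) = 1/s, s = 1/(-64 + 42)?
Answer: -1537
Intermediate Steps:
s = -1/22 (s = 1/(-22) = -1/22 ≈ -0.045455)
B(m, t) = -22 (B(m, t) = 1/(-1/22) = -22)
A = -1515 (A = 6 - (-7 - 32)**2 = 6 - 1*(-39)**2 = 6 - 1*1521 = 6 - 1521 = -1515)
A + B(r, -12) = -1515 - 22 = -1537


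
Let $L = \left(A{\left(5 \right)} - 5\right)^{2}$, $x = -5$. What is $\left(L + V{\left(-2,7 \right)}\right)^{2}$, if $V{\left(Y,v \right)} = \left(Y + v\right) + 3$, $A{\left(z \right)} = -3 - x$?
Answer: $289$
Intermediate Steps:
$A{\left(z \right)} = 2$ ($A{\left(z \right)} = -3 - -5 = -3 + 5 = 2$)
$L = 9$ ($L = \left(2 - 5\right)^{2} = \left(-3\right)^{2} = 9$)
$V{\left(Y,v \right)} = 3 + Y + v$
$\left(L + V{\left(-2,7 \right)}\right)^{2} = \left(9 + \left(3 - 2 + 7\right)\right)^{2} = \left(9 + 8\right)^{2} = 17^{2} = 289$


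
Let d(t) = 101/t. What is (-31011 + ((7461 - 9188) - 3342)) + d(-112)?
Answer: -4041061/112 ≈ -36081.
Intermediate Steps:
(-31011 + ((7461 - 9188) - 3342)) + d(-112) = (-31011 + ((7461 - 9188) - 3342)) + 101/(-112) = (-31011 + (-1727 - 3342)) + 101*(-1/112) = (-31011 - 5069) - 101/112 = -36080 - 101/112 = -4041061/112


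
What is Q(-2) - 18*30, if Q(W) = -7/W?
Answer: -1073/2 ≈ -536.50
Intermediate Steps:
Q(-2) - 18*30 = -7/(-2) - 18*30 = -7*(-1/2) - 540 = 7/2 - 540 = -1073/2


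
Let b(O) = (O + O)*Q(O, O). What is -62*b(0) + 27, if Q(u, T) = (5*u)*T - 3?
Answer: 27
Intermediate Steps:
Q(u, T) = -3 + 5*T*u (Q(u, T) = 5*T*u - 3 = -3 + 5*T*u)
b(O) = 2*O*(-3 + 5*O²) (b(O) = (O + O)*(-3 + 5*O*O) = (2*O)*(-3 + 5*O²) = 2*O*(-3 + 5*O²))
-62*b(0) + 27 = -62*(-6*0 + 10*0³) + 27 = -62*(0 + 10*0) + 27 = -62*(0 + 0) + 27 = -62*0 + 27 = 0 + 27 = 27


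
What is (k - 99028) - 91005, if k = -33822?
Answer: -223855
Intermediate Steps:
(k - 99028) - 91005 = (-33822 - 99028) - 91005 = -132850 - 91005 = -223855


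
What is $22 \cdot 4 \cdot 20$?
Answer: $1760$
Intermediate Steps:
$22 \cdot 4 \cdot 20 = 88 \cdot 20 = 1760$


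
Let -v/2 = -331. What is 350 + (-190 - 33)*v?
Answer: -147276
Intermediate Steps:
v = 662 (v = -2*(-331) = 662)
350 + (-190 - 33)*v = 350 + (-190 - 33)*662 = 350 - 223*662 = 350 - 147626 = -147276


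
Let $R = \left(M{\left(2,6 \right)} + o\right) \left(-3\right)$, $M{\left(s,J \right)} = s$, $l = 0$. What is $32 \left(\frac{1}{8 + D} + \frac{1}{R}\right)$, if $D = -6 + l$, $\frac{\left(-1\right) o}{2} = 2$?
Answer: $\frac{64}{3} \approx 21.333$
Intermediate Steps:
$o = -4$ ($o = \left(-2\right) 2 = -4$)
$D = -6$ ($D = -6 + 0 = -6$)
$R = 6$ ($R = \left(2 - 4\right) \left(-3\right) = \left(-2\right) \left(-3\right) = 6$)
$32 \left(\frac{1}{8 + D} + \frac{1}{R}\right) = 32 \left(\frac{1}{8 - 6} + \frac{1}{6}\right) = 32 \left(\frac{1}{2} + \frac{1}{6}\right) = 32 \cdot \frac{2}{3} = \frac{64}{3}$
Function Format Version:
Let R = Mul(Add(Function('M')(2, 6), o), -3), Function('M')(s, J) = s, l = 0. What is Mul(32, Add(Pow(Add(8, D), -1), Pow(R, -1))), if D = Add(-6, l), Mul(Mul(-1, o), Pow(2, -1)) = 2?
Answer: Rational(64, 3) ≈ 21.333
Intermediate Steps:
o = -4 (o = Mul(-2, 2) = -4)
D = -6 (D = Add(-6, 0) = -6)
R = 6 (R = Mul(Add(2, -4), -3) = Mul(-2, -3) = 6)
Mul(32, Add(Pow(Add(8, D), -1), Pow(R, -1))) = Mul(32, Add(Pow(Add(8, -6), -1), Pow(6, -1))) = Mul(32, Add(Pow(2, -1), Rational(1, 6))) = Mul(32, Add(Rational(1, 2), Rational(1, 6))) = Mul(32, Rational(2, 3)) = Rational(64, 3)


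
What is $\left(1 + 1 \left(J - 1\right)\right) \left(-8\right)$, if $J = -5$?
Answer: $40$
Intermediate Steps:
$\left(1 + 1 \left(J - 1\right)\right) \left(-8\right) = \left(1 + 1 \left(-5 - 1\right)\right) \left(-8\right) = \left(1 + 1 \left(-6\right)\right) \left(-8\right) = \left(1 - 6\right) \left(-8\right) = \left(-5\right) \left(-8\right) = 40$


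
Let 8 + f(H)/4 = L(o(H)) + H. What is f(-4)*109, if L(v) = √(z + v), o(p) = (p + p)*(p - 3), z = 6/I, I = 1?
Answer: -5232 + 436*√62 ≈ -1798.9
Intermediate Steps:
z = 6 (z = 6/1 = 6*1 = 6)
o(p) = 2*p*(-3 + p) (o(p) = (2*p)*(-3 + p) = 2*p*(-3 + p))
L(v) = √(6 + v)
f(H) = -32 + 4*H + 4*√(6 + 2*H*(-3 + H)) (f(H) = -32 + 4*(√(6 + 2*H*(-3 + H)) + H) = -32 + 4*(H + √(6 + 2*H*(-3 + H))) = -32 + (4*H + 4*√(6 + 2*H*(-3 + H))) = -32 + 4*H + 4*√(6 + 2*H*(-3 + H)))
f(-4)*109 = (-32 + 4*(-4) + 4*√2*√(3 - 4*(-3 - 4)))*109 = (-32 - 16 + 4*√2*√(3 - 4*(-7)))*109 = (-32 - 16 + 4*√2*√(3 + 28))*109 = (-32 - 16 + 4*√2*√31)*109 = (-32 - 16 + 4*√62)*109 = (-48 + 4*√62)*109 = -5232 + 436*√62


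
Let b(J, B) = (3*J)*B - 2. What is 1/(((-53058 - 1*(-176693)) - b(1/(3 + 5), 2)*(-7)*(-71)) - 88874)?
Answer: 4/141529 ≈ 2.8263e-5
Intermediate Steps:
b(J, B) = -2 + 3*B*J (b(J, B) = 3*B*J - 2 = -2 + 3*B*J)
1/(((-53058 - 1*(-176693)) - b(1/(3 + 5), 2)*(-7)*(-71)) - 88874) = 1/(((-53058 - 1*(-176693)) - (-2 + 3*2/(3 + 5))*(-7)*(-71)) - 88874) = 1/(((-53058 + 176693) - (-2 + 3*2/8)*(-7)*(-71)) - 88874) = 1/((123635 - (-2 + 3*2*(⅛))*(-7)*(-71)) - 88874) = 1/((123635 - (-2 + ¾)*(-7)*(-71)) - 88874) = 1/((123635 - (-5/4*(-7))*(-71)) - 88874) = 1/((123635 - 35*(-71)/4) - 88874) = 1/((123635 - 1*(-2485/4)) - 88874) = 1/((123635 + 2485/4) - 88874) = 1/(497025/4 - 88874) = 1/(141529/4) = 4/141529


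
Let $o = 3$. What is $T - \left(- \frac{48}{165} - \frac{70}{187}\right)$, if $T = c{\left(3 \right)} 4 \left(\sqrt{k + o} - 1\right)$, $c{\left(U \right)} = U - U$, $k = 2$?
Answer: $\frac{622}{935} \approx 0.66524$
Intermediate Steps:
$c{\left(U \right)} = 0$
$T = 0$ ($T = 0 \cdot 4 \left(\sqrt{2 + 3} - 1\right) = 0 \cdot 4 \left(\sqrt{5} - 1\right) = 0 \cdot 4 \left(-1 + \sqrt{5}\right) = 0 \left(-4 + 4 \sqrt{5}\right) = 0$)
$T - \left(- \frac{48}{165} - \frac{70}{187}\right) = 0 - \left(- \frac{48}{165} - \frac{70}{187}\right) = 0 - \left(\left(-48\right) \frac{1}{165} - \frac{70}{187}\right) = 0 - \left(- \frac{16}{55} - \frac{70}{187}\right) = 0 - - \frac{622}{935} = 0 + \frac{622}{935} = \frac{622}{935}$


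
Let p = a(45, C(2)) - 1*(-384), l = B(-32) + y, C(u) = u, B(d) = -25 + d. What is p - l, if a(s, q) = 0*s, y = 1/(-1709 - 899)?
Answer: 1150129/2608 ≈ 441.00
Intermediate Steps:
y = -1/2608 (y = 1/(-2608) = -1/2608 ≈ -0.00038344)
a(s, q) = 0
l = -148657/2608 (l = (-25 - 32) - 1/2608 = -57 - 1/2608 = -148657/2608 ≈ -57.000)
p = 384 (p = 0 - 1*(-384) = 0 + 384 = 384)
p - l = 384 - 1*(-148657/2608) = 384 + 148657/2608 = 1150129/2608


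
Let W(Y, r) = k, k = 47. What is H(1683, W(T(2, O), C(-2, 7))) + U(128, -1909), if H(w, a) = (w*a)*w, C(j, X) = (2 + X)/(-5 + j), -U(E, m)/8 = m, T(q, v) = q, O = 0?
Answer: 133142255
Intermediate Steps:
U(E, m) = -8*m
C(j, X) = (2 + X)/(-5 + j)
W(Y, r) = 47
H(w, a) = a*w**2 (H(w, a) = (a*w)*w = a*w**2)
H(1683, W(T(2, O), C(-2, 7))) + U(128, -1909) = 47*1683**2 - 8*(-1909) = 47*2832489 + 15272 = 133126983 + 15272 = 133142255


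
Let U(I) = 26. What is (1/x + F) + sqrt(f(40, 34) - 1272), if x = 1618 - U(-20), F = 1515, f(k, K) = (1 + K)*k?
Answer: 2411881/1592 + 8*sqrt(2) ≈ 1526.3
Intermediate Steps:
f(k, K) = k*(1 + K)
x = 1592 (x = 1618 - 1*26 = 1618 - 26 = 1592)
(1/x + F) + sqrt(f(40, 34) - 1272) = (1/1592 + 1515) + sqrt(40*(1 + 34) - 1272) = (1/1592 + 1515) + sqrt(40*35 - 1272) = 2411881/1592 + sqrt(1400 - 1272) = 2411881/1592 + sqrt(128) = 2411881/1592 + 8*sqrt(2)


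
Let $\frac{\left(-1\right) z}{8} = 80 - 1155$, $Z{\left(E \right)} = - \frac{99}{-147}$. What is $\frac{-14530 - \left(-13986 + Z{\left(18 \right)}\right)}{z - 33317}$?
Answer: $\frac{26689}{1211133} \approx 0.022036$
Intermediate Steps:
$Z{\left(E \right)} = \frac{33}{49}$ ($Z{\left(E \right)} = \left(-99\right) \left(- \frac{1}{147}\right) = \frac{33}{49}$)
$z = 8600$ ($z = - 8 \left(80 - 1155\right) = \left(-8\right) \left(-1075\right) = 8600$)
$\frac{-14530 - \left(-13986 + Z{\left(18 \right)}\right)}{z - 33317} = \frac{-14530 + \left(13986 - \frac{33}{49}\right)}{8600 - 33317} = \frac{-14530 + \left(13986 - \frac{33}{49}\right)}{-24717} = \left(-14530 + \frac{685281}{49}\right) \left(- \frac{1}{24717}\right) = \left(- \frac{26689}{49}\right) \left(- \frac{1}{24717}\right) = \frac{26689}{1211133}$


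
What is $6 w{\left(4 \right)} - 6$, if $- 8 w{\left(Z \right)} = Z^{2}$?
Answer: $-18$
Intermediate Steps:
$w{\left(Z \right)} = - \frac{Z^{2}}{8}$
$6 w{\left(4 \right)} - 6 = 6 \left(- \frac{4^{2}}{8}\right) - 6 = 6 \left(\left(- \frac{1}{8}\right) 16\right) - 6 = 6 \left(-2\right) - 6 = -12 - 6 = -18$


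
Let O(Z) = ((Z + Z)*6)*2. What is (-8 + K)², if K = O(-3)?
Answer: 6400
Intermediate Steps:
O(Z) = 24*Z (O(Z) = ((2*Z)*6)*2 = (12*Z)*2 = 24*Z)
K = -72 (K = 24*(-3) = -72)
(-8 + K)² = (-8 - 72)² = (-80)² = 6400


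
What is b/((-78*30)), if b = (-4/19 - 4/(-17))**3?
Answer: -128/19713486195 ≈ -6.4930e-9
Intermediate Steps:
b = 512/33698267 (b = (-4*1/19 - 4*(-1/17))**3 = (-4/19 + 4/17)**3 = (8/323)**3 = 512/33698267 ≈ 1.5194e-5)
b/((-78*30)) = 512/(33698267*((-78*30))) = (512/33698267)/(-2340) = (512/33698267)*(-1/2340) = -128/19713486195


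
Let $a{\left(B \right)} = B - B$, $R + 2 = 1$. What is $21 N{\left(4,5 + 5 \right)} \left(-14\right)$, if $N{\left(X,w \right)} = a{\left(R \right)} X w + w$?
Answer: $-2940$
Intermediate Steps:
$R = -1$ ($R = -2 + 1 = -1$)
$a{\left(B \right)} = 0$
$N{\left(X,w \right)} = w$ ($N{\left(X,w \right)} = 0 X w + w = 0 w + w = 0 + w = w$)
$21 N{\left(4,5 + 5 \right)} \left(-14\right) = 21 \left(5 + 5\right) \left(-14\right) = 21 \cdot 10 \left(-14\right) = 210 \left(-14\right) = -2940$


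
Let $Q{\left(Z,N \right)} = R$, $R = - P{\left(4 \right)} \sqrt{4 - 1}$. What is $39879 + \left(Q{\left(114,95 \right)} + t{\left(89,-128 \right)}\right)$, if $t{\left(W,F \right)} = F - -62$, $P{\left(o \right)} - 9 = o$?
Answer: $39813 - 13 \sqrt{3} \approx 39791.0$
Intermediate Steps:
$P{\left(o \right)} = 9 + o$
$R = - 13 \sqrt{3}$ ($R = - (9 + 4) \sqrt{4 - 1} = \left(-1\right) 13 \sqrt{3} = - 13 \sqrt{3} \approx -22.517$)
$t{\left(W,F \right)} = 62 + F$ ($t{\left(W,F \right)} = F + 62 = 62 + F$)
$Q{\left(Z,N \right)} = - 13 \sqrt{3}$
$39879 + \left(Q{\left(114,95 \right)} + t{\left(89,-128 \right)}\right) = 39879 + \left(- 13 \sqrt{3} + \left(62 - 128\right)\right) = 39879 - \left(66 + 13 \sqrt{3}\right) = 39813 - 13 \sqrt{3}$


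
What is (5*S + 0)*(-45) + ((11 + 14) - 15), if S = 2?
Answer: -440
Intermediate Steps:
(5*S + 0)*(-45) + ((11 + 14) - 15) = (5*2 + 0)*(-45) + ((11 + 14) - 15) = (10 + 0)*(-45) + (25 - 15) = 10*(-45) + 10 = -450 + 10 = -440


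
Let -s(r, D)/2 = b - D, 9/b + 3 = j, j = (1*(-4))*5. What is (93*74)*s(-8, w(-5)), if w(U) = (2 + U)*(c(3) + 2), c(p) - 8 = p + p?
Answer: -15071580/23 ≈ -6.5529e+5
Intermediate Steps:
c(p) = 8 + 2*p (c(p) = 8 + (p + p) = 8 + 2*p)
j = -20 (j = -4*5 = -20)
b = -9/23 (b = 9/(-3 - 20) = 9/(-23) = 9*(-1/23) = -9/23 ≈ -0.39130)
w(U) = 32 + 16*U (w(U) = (2 + U)*((8 + 2*3) + 2) = (2 + U)*((8 + 6) + 2) = (2 + U)*(14 + 2) = (2 + U)*16 = 32 + 16*U)
s(r, D) = 18/23 + 2*D (s(r, D) = -2*(-9/23 - D) = 18/23 + 2*D)
(93*74)*s(-8, w(-5)) = (93*74)*(18/23 + 2*(32 + 16*(-5))) = 6882*(18/23 + 2*(32 - 80)) = 6882*(18/23 + 2*(-48)) = 6882*(18/23 - 96) = 6882*(-2190/23) = -15071580/23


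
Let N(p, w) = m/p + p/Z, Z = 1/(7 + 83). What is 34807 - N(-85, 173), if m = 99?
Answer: 3608944/85 ≈ 42458.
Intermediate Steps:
Z = 1/90 ≈ 0.011111
N(p, w) = 90*p + 99/p (N(p, w) = 99/p + p/(1/90) = 99/p + p*90 = 99/p + 90*p = 90*p + 99/p)
34807 - N(-85, 173) = 34807 - (90*(-85) + 99/(-85)) = 34807 - (-7650 + 99*(-1/85)) = 34807 - (-7650 - 99/85) = 34807 - 1*(-650349/85) = 34807 + 650349/85 = 3608944/85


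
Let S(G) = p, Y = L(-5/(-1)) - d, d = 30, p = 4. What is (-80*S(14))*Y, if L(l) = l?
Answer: 8000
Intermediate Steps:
Y = -25 (Y = -5/(-1) - 1*30 = -5*(-1) - 30 = 5 - 30 = -25)
S(G) = 4
(-80*S(14))*Y = -80*4*(-25) = -320*(-25) = 8000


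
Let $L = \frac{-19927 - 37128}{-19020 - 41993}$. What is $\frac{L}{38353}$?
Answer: $\frac{57055}{2340031589} \approx 2.4382 \cdot 10^{-5}$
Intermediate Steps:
$L = \frac{57055}{61013}$ ($L = - \frac{57055}{-61013} = \left(-57055\right) \left(- \frac{1}{61013}\right) = \frac{57055}{61013} \approx 0.93513$)
$\frac{L}{38353} = \frac{57055}{61013 \cdot 38353} = \frac{57055}{61013} \cdot \frac{1}{38353} = \frac{57055}{2340031589}$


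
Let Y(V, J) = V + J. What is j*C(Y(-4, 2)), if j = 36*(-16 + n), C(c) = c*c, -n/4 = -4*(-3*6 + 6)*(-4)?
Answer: 108288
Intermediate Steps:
Y(V, J) = J + V
n = 768 (n = -4*(-4*(-3*6 + 6))*(-4) = -4*(-4*(-18 + 6))*(-4) = -4*(-4*(-12))*(-4) = -192*(-4) = -4*(-192) = 768)
C(c) = c²
j = 27072 (j = 36*(-16 + 768) = 36*752 = 27072)
j*C(Y(-4, 2)) = 27072*(2 - 4)² = 27072*(-2)² = 27072*4 = 108288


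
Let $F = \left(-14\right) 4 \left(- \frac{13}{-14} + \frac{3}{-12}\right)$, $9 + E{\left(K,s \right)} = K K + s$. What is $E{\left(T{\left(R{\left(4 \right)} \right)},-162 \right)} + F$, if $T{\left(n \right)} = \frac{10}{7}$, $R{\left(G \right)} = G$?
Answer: $- \frac{10141}{49} \approx -206.96$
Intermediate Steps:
$T{\left(n \right)} = \frac{10}{7}$ ($T{\left(n \right)} = 10 \cdot \frac{1}{7} = \frac{10}{7}$)
$E{\left(K,s \right)} = -9 + s + K^{2}$ ($E{\left(K,s \right)} = -9 + \left(K K + s\right) = -9 + \left(K^{2} + s\right) = -9 + \left(s + K^{2}\right) = -9 + s + K^{2}$)
$F = -38$ ($F = - 56 \left(\left(-13\right) \left(- \frac{1}{14}\right) + 3 \left(- \frac{1}{12}\right)\right) = - 56 \left(\frac{13}{14} - \frac{1}{4}\right) = \left(-56\right) \frac{19}{28} = -38$)
$E{\left(T{\left(R{\left(4 \right)} \right)},-162 \right)} + F = \left(-9 - 162 + \left(\frac{10}{7}\right)^{2}\right) - 38 = \left(-9 - 162 + \frac{100}{49}\right) - 38 = - \frac{8279}{49} - 38 = - \frac{10141}{49}$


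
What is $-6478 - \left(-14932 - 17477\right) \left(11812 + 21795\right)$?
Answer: $1089162785$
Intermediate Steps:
$-6478 - \left(-14932 - 17477\right) \left(11812 + 21795\right) = -6478 - \left(-32409\right) 33607 = -6478 - -1089169263 = -6478 + 1089169263 = 1089162785$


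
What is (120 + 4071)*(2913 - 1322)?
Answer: 6667881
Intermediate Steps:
(120 + 4071)*(2913 - 1322) = 4191*1591 = 6667881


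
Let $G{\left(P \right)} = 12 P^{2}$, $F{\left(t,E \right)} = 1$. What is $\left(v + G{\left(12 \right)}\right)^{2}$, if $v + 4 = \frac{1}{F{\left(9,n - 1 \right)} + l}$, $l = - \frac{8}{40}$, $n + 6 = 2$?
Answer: $\frac{47623801}{16} \approx 2.9765 \cdot 10^{6}$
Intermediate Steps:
$n = -4$ ($n = -6 + 2 = -4$)
$l = - \frac{1}{5}$ ($l = \left(-8\right) \frac{1}{40} = - \frac{1}{5} \approx -0.2$)
$v = - \frac{11}{4}$ ($v = -4 + \frac{1}{1 - \frac{1}{5}} = -4 + \frac{1}{\frac{4}{5}} = -4 + \frac{5}{4} = - \frac{11}{4} \approx -2.75$)
$\left(v + G{\left(12 \right)}\right)^{2} = \left(- \frac{11}{4} + 12 \cdot 12^{2}\right)^{2} = \left(- \frac{11}{4} + 12 \cdot 144\right)^{2} = \left(- \frac{11}{4} + 1728\right)^{2} = \left(\frac{6901}{4}\right)^{2} = \frac{47623801}{16}$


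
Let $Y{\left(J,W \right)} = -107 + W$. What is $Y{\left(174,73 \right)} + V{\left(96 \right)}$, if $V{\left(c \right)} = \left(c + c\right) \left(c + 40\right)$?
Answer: $26078$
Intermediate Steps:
$V{\left(c \right)} = 2 c \left(40 + c\right)$
$Y{\left(174,73 \right)} + V{\left(96 \right)} = \left(-107 + 73\right) + 2 \cdot 96 \left(40 + 96\right) = -34 + 2 \cdot 96 \cdot 136 = -34 + 26112 = 26078$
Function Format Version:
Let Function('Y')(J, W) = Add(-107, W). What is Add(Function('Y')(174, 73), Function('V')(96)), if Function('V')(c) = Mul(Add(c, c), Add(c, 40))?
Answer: 26078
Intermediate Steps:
Function('V')(c) = Mul(2, c, Add(40, c)) (Function('V')(c) = Mul(Mul(2, c), Add(40, c)) = Mul(2, c, Add(40, c)))
Add(Function('Y')(174, 73), Function('V')(96)) = Add(Add(-107, 73), Mul(2, 96, Add(40, 96))) = Add(-34, Mul(2, 96, 136)) = Add(-34, 26112) = 26078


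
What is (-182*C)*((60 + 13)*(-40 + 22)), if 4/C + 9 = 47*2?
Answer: 956592/85 ≈ 11254.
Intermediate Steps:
C = 4/85 (C = 4/(-9 + 47*2) = 4/(-9 + 94) = 4/85 ≈ 0.047059)
(-182*C)*((60 + 13)*(-40 + 22)) = (-182*4/85)*((60 + 13)*(-40 + 22)) = -53144*(-18)/85 = -728/85*(-1314) = 956592/85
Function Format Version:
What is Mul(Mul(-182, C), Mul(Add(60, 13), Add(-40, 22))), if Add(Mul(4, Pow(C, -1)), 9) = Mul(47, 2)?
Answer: Rational(956592, 85) ≈ 11254.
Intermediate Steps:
C = Rational(4, 85) (C = Mul(4, Pow(Add(-9, Mul(47, 2)), -1)) = Mul(4, Pow(Add(-9, 94), -1)) = Mul(4, Pow(85, -1)) = Mul(4, Rational(1, 85)) = Rational(4, 85) ≈ 0.047059)
Mul(Mul(-182, C), Mul(Add(60, 13), Add(-40, 22))) = Mul(Mul(-182, Rational(4, 85)), Mul(Add(60, 13), Add(-40, 22))) = Mul(Rational(-728, 85), Mul(73, -18)) = Mul(Rational(-728, 85), -1314) = Rational(956592, 85)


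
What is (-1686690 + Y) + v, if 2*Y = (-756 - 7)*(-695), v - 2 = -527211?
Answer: -3897513/2 ≈ -1.9488e+6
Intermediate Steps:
v = -527209 (v = 2 - 527211 = -527209)
Y = 530285/2 (Y = ((-756 - 7)*(-695))/2 = (-763*(-695))/2 = (½)*530285 = 530285/2 ≈ 2.6514e+5)
(-1686690 + Y) + v = (-1686690 + 530285/2) - 527209 = -2843095/2 - 527209 = -3897513/2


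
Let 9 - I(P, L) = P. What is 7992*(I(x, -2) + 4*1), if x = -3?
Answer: 127872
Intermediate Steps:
I(P, L) = 9 - P
7992*(I(x, -2) + 4*1) = 7992*((9 - 1*(-3)) + 4*1) = 7992*((9 + 3) + 4) = 7992*(12 + 4) = 7992*16 = 127872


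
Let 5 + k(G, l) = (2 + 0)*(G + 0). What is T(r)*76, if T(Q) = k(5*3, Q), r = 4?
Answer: 1900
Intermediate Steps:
k(G, l) = -5 + 2*G (k(G, l) = -5 + (2 + 0)*(G + 0) = -5 + 2*G)
T(Q) = 25 (T(Q) = -5 + 2*(5*3) = -5 + 2*15 = -5 + 30 = 25)
T(r)*76 = 25*76 = 1900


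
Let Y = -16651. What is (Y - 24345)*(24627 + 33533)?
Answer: -2384327360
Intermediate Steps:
(Y - 24345)*(24627 + 33533) = (-16651 - 24345)*(24627 + 33533) = -40996*58160 = -2384327360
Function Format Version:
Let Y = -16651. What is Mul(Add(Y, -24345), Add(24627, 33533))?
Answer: -2384327360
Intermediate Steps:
Mul(Add(Y, -24345), Add(24627, 33533)) = Mul(Add(-16651, -24345), Add(24627, 33533)) = Mul(-40996, 58160) = -2384327360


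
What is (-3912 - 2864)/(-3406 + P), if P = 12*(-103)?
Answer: 308/211 ≈ 1.4597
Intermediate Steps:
P = -1236
(-3912 - 2864)/(-3406 + P) = (-3912 - 2864)/(-3406 - 1236) = -6776/(-4642) = -6776*(-1/4642) = 308/211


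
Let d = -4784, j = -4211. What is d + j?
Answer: -8995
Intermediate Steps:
d + j = -4784 - 4211 = -8995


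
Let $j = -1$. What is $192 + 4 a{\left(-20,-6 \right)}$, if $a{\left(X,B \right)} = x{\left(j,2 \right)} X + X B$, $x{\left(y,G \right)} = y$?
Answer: $752$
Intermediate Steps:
$a{\left(X,B \right)} = - X + B X$ ($a{\left(X,B \right)} = - X + X B = - X + B X$)
$192 + 4 a{\left(-20,-6 \right)} = 192 + 4 \left(- 20 \left(-1 - 6\right)\right) = 192 + 4 \left(\left(-20\right) \left(-7\right)\right) = 192 + 4 \cdot 140 = 192 + 560 = 752$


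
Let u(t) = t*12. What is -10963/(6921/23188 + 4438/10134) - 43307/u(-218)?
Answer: -3365876232031115/226343851464 ≈ -14871.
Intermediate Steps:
u(t) = 12*t
-10963/(6921/23188 + 4438/10134) - 43307/u(-218) = -10963/(6921/23188 + 4438/10134) - 43307/(12*(-218)) = -10963/(6921*(1/23188) + 4438*(1/10134)) - 43307/(-2616) = -10963/(6921/23188 + 2219/5067) - 43307*(-1/2616) = -10963/86522879/117493596 + 43307/2616 = -10963*117493596/86522879 + 43307/2616 = -1288082292948/86522879 + 43307/2616 = -3365876232031115/226343851464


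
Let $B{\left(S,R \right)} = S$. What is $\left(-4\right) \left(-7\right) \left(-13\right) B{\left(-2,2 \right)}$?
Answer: $728$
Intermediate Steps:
$\left(-4\right) \left(-7\right) \left(-13\right) B{\left(-2,2 \right)} = \left(-4\right) \left(-7\right) \left(-13\right) \left(-2\right) = 28 \left(-13\right) \left(-2\right) = \left(-364\right) \left(-2\right) = 728$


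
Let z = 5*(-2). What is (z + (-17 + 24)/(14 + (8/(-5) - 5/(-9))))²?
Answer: 30415225/339889 ≈ 89.486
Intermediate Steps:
z = -10
(z + (-17 + 24)/(14 + (8/(-5) - 5/(-9))))² = (-10 + (-17 + 24)/(14 + (8/(-5) - 5/(-9))))² = (-10 + 7/(14 + (8*(-⅕) - 5*(-⅑))))² = (-10 + 7/(14 + (-8/5 + 5/9)))² = (-10 + 7/(14 - 47/45))² = (-10 + 7/(583/45))² = (-10 + 7*(45/583))² = (-10 + 315/583)² = (-5515/583)² = 30415225/339889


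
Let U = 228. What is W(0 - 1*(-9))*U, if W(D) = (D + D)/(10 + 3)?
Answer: 4104/13 ≈ 315.69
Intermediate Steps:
W(D) = 2*D/13 (W(D) = (2*D)/13 = (2*D)*(1/13) = 2*D/13)
W(0 - 1*(-9))*U = (2*(0 - 1*(-9))/13)*228 = (2*(0 + 9)/13)*228 = ((2/13)*9)*228 = (18/13)*228 = 4104/13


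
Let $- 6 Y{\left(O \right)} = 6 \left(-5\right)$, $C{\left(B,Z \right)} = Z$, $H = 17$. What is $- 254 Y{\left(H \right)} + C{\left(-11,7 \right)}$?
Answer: $-1263$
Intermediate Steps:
$Y{\left(O \right)} = 5$ ($Y{\left(O \right)} = - \frac{6 \left(-5\right)}{6} = \left(- \frac{1}{6}\right) \left(-30\right) = 5$)
$- 254 Y{\left(H \right)} + C{\left(-11,7 \right)} = \left(-254\right) 5 + 7 = -1270 + 7 = -1263$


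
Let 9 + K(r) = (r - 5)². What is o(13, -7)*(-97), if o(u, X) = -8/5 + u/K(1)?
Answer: -873/35 ≈ -24.943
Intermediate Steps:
K(r) = -9 + (-5 + r)² (K(r) = -9 + (r - 5)² = -9 + (-5 + r)²)
o(u, X) = -8/5 + u/7 (o(u, X) = -8/5 + u/(-9 + (-5 + 1)²) = -8*⅕ + u/(-9 + (-4)²) = -8/5 + u/(-9 + 16) = -8/5 + u/7)
o(13, -7)*(-97) = (-8/5 + (⅐)*13)*(-97) = (-8/5 + 13/7)*(-97) = (9/35)*(-97) = -873/35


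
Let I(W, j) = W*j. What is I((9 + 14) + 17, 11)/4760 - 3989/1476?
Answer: -458455/175644 ≈ -2.6101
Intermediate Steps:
I((9 + 14) + 17, 11)/4760 - 3989/1476 = (((9 + 14) + 17)*11)/4760 - 3989/1476 = ((23 + 17)*11)*(1/4760) - 3989*1/1476 = (40*11)*(1/4760) - 3989/1476 = 440*(1/4760) - 3989/1476 = 11/119 - 3989/1476 = -458455/175644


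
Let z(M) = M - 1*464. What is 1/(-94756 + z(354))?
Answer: -1/94866 ≈ -1.0541e-5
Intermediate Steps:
z(M) = -464 + M (z(M) = M - 464 = -464 + M)
1/(-94756 + z(354)) = 1/(-94756 + (-464 + 354)) = 1/(-94756 - 110) = 1/(-94866) = -1/94866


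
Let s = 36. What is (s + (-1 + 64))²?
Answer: 9801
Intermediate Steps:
(s + (-1 + 64))² = (36 + (-1 + 64))² = (36 + 63)² = 99² = 9801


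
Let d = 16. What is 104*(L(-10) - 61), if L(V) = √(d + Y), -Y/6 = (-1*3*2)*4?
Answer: -6344 + 416*√10 ≈ -5028.5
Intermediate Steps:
Y = 144 (Y = -6*-1*3*2*4 = -6*(-3*2)*4 = -(-36)*4 = -6*(-24) = 144)
L(V) = 4*√10 (L(V) = √(16 + 144) = √160 = 4*√10)
104*(L(-10) - 61) = 104*(4*√10 - 61) = 104*(-61 + 4*√10) = -6344 + 416*√10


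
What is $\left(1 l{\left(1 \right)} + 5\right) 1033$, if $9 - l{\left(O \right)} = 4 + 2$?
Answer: $8264$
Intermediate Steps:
$l{\left(O \right)} = 3$ ($l{\left(O \right)} = 9 - \left(4 + 2\right) = 9 - 6 = 3$)
$\left(1 l{\left(1 \right)} + 5\right) 1033 = \left(1 \cdot 3 + 5\right) 1033 = \left(3 + 5\right) 1033 = 8 \cdot 1033 = 8264$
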